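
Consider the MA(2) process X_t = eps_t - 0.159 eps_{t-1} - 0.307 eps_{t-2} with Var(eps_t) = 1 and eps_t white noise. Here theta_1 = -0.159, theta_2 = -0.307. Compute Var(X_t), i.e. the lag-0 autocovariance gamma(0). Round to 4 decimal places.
\gamma(0) = 1.1195

For an MA(q) process X_t = eps_t + sum_i theta_i eps_{t-i} with
Var(eps_t) = sigma^2, the variance is
  gamma(0) = sigma^2 * (1 + sum_i theta_i^2).
  sum_i theta_i^2 = (-0.159)^2 + (-0.307)^2 = 0.025281 + 0.094249 = 0.11953.
  gamma(0) = 1 * (1 + 0.11953) = 1 * 1.11953 = 1.11953, which rounds to 1.1195.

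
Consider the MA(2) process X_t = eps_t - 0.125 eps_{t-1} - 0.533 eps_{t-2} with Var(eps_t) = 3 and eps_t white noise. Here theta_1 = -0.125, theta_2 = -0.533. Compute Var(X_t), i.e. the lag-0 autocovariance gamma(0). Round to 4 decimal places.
\gamma(0) = 3.8991

For an MA(q) process X_t = eps_t + sum_i theta_i eps_{t-i} with
Var(eps_t) = sigma^2, the variance is
  gamma(0) = sigma^2 * (1 + sum_i theta_i^2).
  sum_i theta_i^2 = (-0.125)^2 + (-0.533)^2 = 0.015625 + 0.284089 = 0.299714.
  gamma(0) = 3 * (1 + 0.299714) = 3 * 1.299714 = 3.899142, which rounds to 3.8991.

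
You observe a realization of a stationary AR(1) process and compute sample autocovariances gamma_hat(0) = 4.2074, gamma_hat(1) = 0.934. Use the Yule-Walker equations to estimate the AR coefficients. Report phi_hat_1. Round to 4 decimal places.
\hat\phi_{1} = 0.2220

The Yule-Walker equations for an AR(p) process read, in matrix form,
  Gamma_p phi = r_p,   with   (Gamma_p)_{ij} = gamma(|i - j|),
                       (r_p)_i = gamma(i),   i,j = 1..p.
Substitute the sample gammas (Toeplitz matrix and right-hand side of size 1):
  Gamma_p = [[4.2074]]
  r_p     = [0.934]
With p = 1 this is the single equation gamma(0) phi_1 = gamma(1):
  phi_hat_1 = gamma(1) / gamma(0) = 0.934 / 4.2074 = 0.2220.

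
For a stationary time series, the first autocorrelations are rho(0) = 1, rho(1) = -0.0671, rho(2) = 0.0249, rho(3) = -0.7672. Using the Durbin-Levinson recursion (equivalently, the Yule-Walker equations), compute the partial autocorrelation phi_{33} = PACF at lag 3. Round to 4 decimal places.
\phi_{33} = -0.7680

The PACF at lag k is phi_{kk}, the last component of the solution
to the Yule-Walker system G_k phi = r_k where
  (G_k)_{ij} = rho(|i - j|), (r_k)_i = rho(i), i,j = 1..k.
Equivalently, Durbin-Levinson gives phi_{kk} iteratively:
  phi_{11} = rho(1)
  phi_{kk} = [rho(k) - sum_{j=1..k-1} phi_{k-1,j} rho(k-j)]
            / [1 - sum_{j=1..k-1} phi_{k-1,j} rho(j)],
  phi_{k,j} = phi_{k-1,j} - phi_{kk} phi_{k-1,k-j},  j = 1..k-1.
Step k = 1:
  phi_11 = rho(1) = -0.0671.
Step k = 2:
  phi_22 = [rho(2) - phi_11 rho(1)] / [1 - phi_11 rho(1)] = [0.0249 - (-0.0671)(-0.0671)] / [1 - (-0.0671)(-0.0671)]
         = 0.02039759 / 0.99549759 = 0.02049.
  Update: phi_21 = phi_11 - phi_22 phi_11 = -0.0671 - (0.02049)(-0.0671) = -0.065725.
Step k = 3:
  phi_33 = [rho(3) - phi_21 rho(2) - phi_22 rho(1)] / [1 - phi_21 rho(1) - phi_22 rho(2)]
    numerator   = -0.7672 - (-0.065725)(0.0249) - (0.02049)(-0.0671) = -0.76418858
    denominator = 1 - (-0.065725)(-0.0671) - (0.02049)(0.0249) = 0.99507965
  phi_33 = -0.76418858 / 0.99507965 = -0.768.
Therefore phi_{33} = -0.7680.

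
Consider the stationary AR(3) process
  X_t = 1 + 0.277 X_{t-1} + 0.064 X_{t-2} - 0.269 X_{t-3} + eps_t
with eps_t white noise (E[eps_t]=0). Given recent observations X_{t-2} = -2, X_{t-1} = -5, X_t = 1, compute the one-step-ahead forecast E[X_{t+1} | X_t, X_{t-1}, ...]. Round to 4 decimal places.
E[X_{t+1} \mid \mathcal F_t] = 1.4950

For an AR(p) model X_t = c + sum_i phi_i X_{t-i} + eps_t, the
one-step-ahead conditional mean is
  E[X_{t+1} | X_t, ...] = c + sum_i phi_i X_{t+1-i}.
Substitute known values:
  E[X_{t+1} | ...] = 1 + (0.277) * (1) + (0.064) * (-5) + (-0.269) * (-2)
                   = 1.4950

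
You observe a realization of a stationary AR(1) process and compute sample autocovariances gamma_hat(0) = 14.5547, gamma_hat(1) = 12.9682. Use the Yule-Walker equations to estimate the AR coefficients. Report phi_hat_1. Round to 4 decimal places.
\hat\phi_{1} = 0.8910

The Yule-Walker equations for an AR(p) process read, in matrix form,
  Gamma_p phi = r_p,   with   (Gamma_p)_{ij} = gamma(|i - j|),
                       (r_p)_i = gamma(i),   i,j = 1..p.
Substitute the sample gammas (Toeplitz matrix and right-hand side of size 1):
  Gamma_p = [[14.5547]]
  r_p     = [12.9682]
With p = 1 this is the single equation gamma(0) phi_1 = gamma(1):
  phi_hat_1 = gamma(1) / gamma(0) = 12.9682 / 14.5547 = 0.8910.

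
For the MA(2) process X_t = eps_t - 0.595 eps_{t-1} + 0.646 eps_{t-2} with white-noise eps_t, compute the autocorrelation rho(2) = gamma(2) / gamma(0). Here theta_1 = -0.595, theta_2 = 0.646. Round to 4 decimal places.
\rho(2) = 0.3647

For an MA(q) process with theta_0 = 1, the autocovariance is
  gamma(k) = sigma^2 * sum_{i=0..q-k} theta_i * theta_{i+k},
and rho(k) = gamma(k) / gamma(0). Sigma^2 cancels.
  numerator   = (1)*(0.646) = 0.646.
  denominator = (1)^2 + (-0.595)^2 + (0.646)^2 = 1.771341.
  rho(2) = 0.646 / 1.771341 = 0.3647.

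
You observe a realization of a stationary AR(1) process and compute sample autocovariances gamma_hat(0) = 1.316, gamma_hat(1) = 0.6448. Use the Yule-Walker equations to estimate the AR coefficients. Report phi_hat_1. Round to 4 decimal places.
\hat\phi_{1} = 0.4900

The Yule-Walker equations for an AR(p) process read, in matrix form,
  Gamma_p phi = r_p,   with   (Gamma_p)_{ij} = gamma(|i - j|),
                       (r_p)_i = gamma(i),   i,j = 1..p.
Substitute the sample gammas (Toeplitz matrix and right-hand side of size 1):
  Gamma_p = [[1.316]]
  r_p     = [0.6448]
With p = 1 this is the single equation gamma(0) phi_1 = gamma(1):
  phi_hat_1 = gamma(1) / gamma(0) = 0.6448 / 1.316 = 0.4900.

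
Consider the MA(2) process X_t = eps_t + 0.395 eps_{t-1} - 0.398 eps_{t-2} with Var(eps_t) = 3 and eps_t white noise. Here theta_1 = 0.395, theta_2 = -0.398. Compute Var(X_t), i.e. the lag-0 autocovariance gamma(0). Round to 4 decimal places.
\gamma(0) = 3.9433

For an MA(q) process X_t = eps_t + sum_i theta_i eps_{t-i} with
Var(eps_t) = sigma^2, the variance is
  gamma(0) = sigma^2 * (1 + sum_i theta_i^2).
  sum_i theta_i^2 = (0.395)^2 + (-0.398)^2 = 0.156025 + 0.158404 = 0.314429.
  gamma(0) = 3 * (1 + 0.314429) = 3 * 1.314429 = 3.943287, which rounds to 3.9433.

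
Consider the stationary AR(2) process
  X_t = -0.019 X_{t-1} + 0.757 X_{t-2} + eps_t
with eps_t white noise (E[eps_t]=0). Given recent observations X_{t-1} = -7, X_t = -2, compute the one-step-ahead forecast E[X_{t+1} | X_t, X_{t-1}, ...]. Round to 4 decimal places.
E[X_{t+1} \mid \mathcal F_t] = -5.2610

For an AR(p) model X_t = c + sum_i phi_i X_{t-i} + eps_t, the
one-step-ahead conditional mean is
  E[X_{t+1} | X_t, ...] = c + sum_i phi_i X_{t+1-i}.
Substitute known values:
  E[X_{t+1} | ...] = (-0.019) * (-2) + (0.757) * (-7)
                   = -5.2610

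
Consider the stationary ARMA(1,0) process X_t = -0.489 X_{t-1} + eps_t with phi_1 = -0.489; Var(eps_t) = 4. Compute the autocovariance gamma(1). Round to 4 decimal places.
\gamma(1) = -2.5707

Multiply the model equation by X_{t-k} and take expectations. With theta_0 = psi_0 = 1 and psi_j the MA(infinity) weights, this gives
  gamma(k) - sum_i phi_i gamma(k-i) = c_k,
  c_k = sigma^2 * sum_{j=k..q} theta_j psi_{j-k}   (c_k = 0 for k > q),
using gamma(-m) = gamma(m).
Pure AR (q = 0): c_0 = sigma^2 = 4, c_k = 0 for k >= 1.
Equations for k = 0 and k = 1 (AR order 1):
  gamma(0) = phi_1 gamma(1) + c_0
  gamma(1) = phi_1 gamma(0) + c_1
Substituting the second into the first: gamma(0) (1 - phi_1^2) = c_0 + phi_1 c_1, so
  gamma(0) = c_0 / (1 - phi_1^2) = 4 / (1 - (-0.489)^2) = 4 / 0.760879 = 5.257078.
  gamma(1) = phi_1 gamma(0) = (-0.489)(5.257078) = -2.570711.
Therefore gamma(1) = -2.5707 (to 4 decimal places).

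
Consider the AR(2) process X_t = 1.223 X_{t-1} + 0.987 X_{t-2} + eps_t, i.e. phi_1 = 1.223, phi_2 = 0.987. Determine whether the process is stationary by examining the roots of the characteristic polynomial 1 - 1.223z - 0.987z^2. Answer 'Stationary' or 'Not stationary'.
\text{Not stationary}

The AR(p) characteristic polynomial is P(z) = 1 - 1.223z - 0.987z^2.
Stationarity requires all roots to lie outside the unit circle, i.e. |z| > 1 for every root.
Set 1 + (-1.223) z + (-0.987) z^2 = 0, i.e. a z^2 + b z + c = 0 with a = -0.987, b = -1.223, c = 1.
Discriminant D = b^2 - 4ac = (-1.223)^2 - 4*(-0.987)*1 = 1.495729 - (-3.948) = 5.443729.
D >= 0, so the roots are real: z = (-b +/- sqrt(D)) / (2a) = (1.223 +/- 2.33318) / (-1.974).
  z_1 = (1.223 + 2.33318) / (-1.974) = -1.8015,   |z_1| = 1.8015.
  z_2 = (1.223 - 2.33318) / (-1.974) = 0.5624,   |z_2| = 0.5624.
Moduli of all roots: 1.8015, 0.5624.
All moduli strictly greater than 1? No.
Verdict: Not stationary.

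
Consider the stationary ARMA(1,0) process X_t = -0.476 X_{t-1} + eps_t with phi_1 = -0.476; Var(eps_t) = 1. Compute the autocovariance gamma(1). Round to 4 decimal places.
\gamma(1) = -0.6154

Multiply the model equation by X_{t-k} and take expectations. With theta_0 = psi_0 = 1 and psi_j the MA(infinity) weights, this gives
  gamma(k) - sum_i phi_i gamma(k-i) = c_k,
  c_k = sigma^2 * sum_{j=k..q} theta_j psi_{j-k}   (c_k = 0 for k > q),
using gamma(-m) = gamma(m).
Pure AR (q = 0): c_0 = sigma^2 = 1, c_k = 0 for k >= 1.
Equations for k = 0 and k = 1 (AR order 1):
  gamma(0) = phi_1 gamma(1) + c_0
  gamma(1) = phi_1 gamma(0) + c_1
Substituting the second into the first: gamma(0) (1 - phi_1^2) = c_0 + phi_1 c_1, so
  gamma(0) = c_0 / (1 - phi_1^2) = 1 / (1 - (-0.476)^2) = 1 / 0.773424 = 1.292952.
  gamma(1) = phi_1 gamma(0) = (-0.476)(1.292952) = -0.615445.
Therefore gamma(1) = -0.6154 (to 4 decimal places).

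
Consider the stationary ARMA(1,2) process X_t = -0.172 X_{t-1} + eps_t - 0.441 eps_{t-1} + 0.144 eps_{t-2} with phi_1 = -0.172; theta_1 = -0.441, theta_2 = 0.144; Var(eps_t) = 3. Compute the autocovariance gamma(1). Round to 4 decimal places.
\gamma(1) = -2.3308

Multiply the model equation by X_{t-k} and take expectations. With theta_0 = psi_0 = 1 and psi_j the MA(infinity) weights, this gives
  gamma(k) - sum_i phi_i gamma(k-i) = c_k,
  c_k = sigma^2 * sum_{j=k..q} theta_j psi_{j-k}   (c_k = 0 for k > q),
using gamma(-m) = gamma(m).
psi-weights needed (psi_j = theta_j + sum_i phi_i psi_{j-i}):
  psi_1 = theta_1 + phi_1 = -0.441 + (-0.172) = -0.613
  psi_2 = theta_2 + phi_1 psi_1 = 0.144 + (-0.172)(-0.613) = 0.249436
Right-hand sides:
  c_0 = sigma^2 (1 + theta_1 psi_1 + theta_2 psi_2) = 3 * (1 + (-0.441)(-0.613) + (0.144)(0.249436)) = 3 * 1.306252 = 3.918755
  c_1 = sigma^2 (theta_1 + theta_2 psi_1) = 3 * (-0.441 + (0.144)(-0.613)) = -1.587816
  c_2 = sigma^2 theta_2 = 3 * (0.144) = 0.432
Equations for k = 0 and k = 1 (AR order 1):
  gamma(0) = phi_1 gamma(1) + c_0
  gamma(1) = phi_1 gamma(0) + c_1
Substituting the second into the first: gamma(0) (1 - phi_1^2) = c_0 + phi_1 c_1, so
  gamma(0) = (c_0 + phi_1 c_1) / (1 - phi_1^2) = (3.918755 + (-0.172)(-1.587816)) / (1 - (-0.172)^2) = 4.19186 / 0.970416 = 4.319652.
  gamma(1) = phi_1 gamma(0) + c_1 = (-0.172)(4.319652) + (-1.587816) = -2.330796.
Therefore gamma(1) = -2.3308 (to 4 decimal places).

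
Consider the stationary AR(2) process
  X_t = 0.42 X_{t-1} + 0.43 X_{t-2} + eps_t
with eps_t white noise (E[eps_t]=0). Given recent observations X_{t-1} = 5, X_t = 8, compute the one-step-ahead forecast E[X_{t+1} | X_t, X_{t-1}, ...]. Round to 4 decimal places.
E[X_{t+1} \mid \mathcal F_t] = 5.5100

For an AR(p) model X_t = c + sum_i phi_i X_{t-i} + eps_t, the
one-step-ahead conditional mean is
  E[X_{t+1} | X_t, ...] = c + sum_i phi_i X_{t+1-i}.
Substitute known values:
  E[X_{t+1} | ...] = (0.42) * (8) + (0.43) * (5)
                   = 5.5100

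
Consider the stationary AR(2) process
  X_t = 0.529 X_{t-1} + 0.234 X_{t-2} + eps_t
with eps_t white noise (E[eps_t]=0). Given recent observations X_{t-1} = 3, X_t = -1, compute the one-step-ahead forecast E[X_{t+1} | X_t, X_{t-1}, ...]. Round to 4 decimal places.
E[X_{t+1} \mid \mathcal F_t] = 0.1730

For an AR(p) model X_t = c + sum_i phi_i X_{t-i} + eps_t, the
one-step-ahead conditional mean is
  E[X_{t+1} | X_t, ...] = c + sum_i phi_i X_{t+1-i}.
Substitute known values:
  E[X_{t+1} | ...] = (0.529) * (-1) + (0.234) * (3)
                   = 0.1730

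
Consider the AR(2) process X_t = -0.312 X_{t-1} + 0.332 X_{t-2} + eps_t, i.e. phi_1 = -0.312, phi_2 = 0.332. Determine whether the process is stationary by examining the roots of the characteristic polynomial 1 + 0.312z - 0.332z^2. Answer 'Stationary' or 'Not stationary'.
\text{Stationary}

The AR(p) characteristic polynomial is P(z) = 1 + 0.312z - 0.332z^2.
Stationarity requires all roots to lie outside the unit circle, i.e. |z| > 1 for every root.
Set 1 + (0.312) z + (-0.332) z^2 = 0, i.e. a z^2 + b z + c = 0 with a = -0.332, b = 0.312, c = 1.
Discriminant D = b^2 - 4ac = (0.312)^2 - 4*(-0.332)*1 = 0.097344 - (-1.328) = 1.425344.
D >= 0, so the roots are real: z = (-b +/- sqrt(D)) / (2a) = (-0.312 +/- 1.193878) / (-0.664).
  z_1 = (-0.312 + 1.193878) / (-0.664) = -1.3281,   |z_1| = 1.3281.
  z_2 = (-0.312 - 1.193878) / (-0.664) = 2.2679,   |z_2| = 2.2679.
Moduli of all roots: 1.3281, 2.2679.
All moduli strictly greater than 1? Yes.
Verdict: Stationary.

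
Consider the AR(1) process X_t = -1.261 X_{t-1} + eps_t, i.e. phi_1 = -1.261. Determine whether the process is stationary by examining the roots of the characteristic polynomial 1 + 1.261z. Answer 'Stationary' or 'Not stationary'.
\text{Not stationary}

The AR(p) characteristic polynomial is P(z) = 1 + 1.261z.
Stationarity requires all roots to lie outside the unit circle, i.e. |z| > 1 for every root.
This is linear in z: 1 + (1.261) z = 0  =>  z = -1/(1.261) = -0.793021,  |z| = 0.793021.
Moduli of all roots: 0.7930.
All moduli strictly greater than 1? No.
Verdict: Not stationary.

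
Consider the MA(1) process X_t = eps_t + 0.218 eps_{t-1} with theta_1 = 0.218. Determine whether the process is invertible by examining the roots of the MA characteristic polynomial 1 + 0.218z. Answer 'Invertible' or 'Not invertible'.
\text{Invertible}

The MA(q) characteristic polynomial is P(z) = 1 + 0.218z.
Invertibility requires all roots to lie outside the unit circle, i.e. |z| > 1 for every root.
This is linear in z: 1 + (0.218) z = 0  =>  z = -1/(0.218) = -4.587156,  |z| = 4.587156.
Moduli of all roots: 4.5872.
All moduli strictly greater than 1? Yes.
Verdict: Invertible.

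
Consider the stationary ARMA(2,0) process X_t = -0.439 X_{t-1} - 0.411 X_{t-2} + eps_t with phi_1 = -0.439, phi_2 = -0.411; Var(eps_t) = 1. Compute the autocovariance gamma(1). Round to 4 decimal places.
\gamma(1) = -0.4145

Multiply the model equation by X_{t-k} and take expectations. With theta_0 = psi_0 = 1 and psi_j the MA(infinity) weights, this gives
  gamma(k) - sum_i phi_i gamma(k-i) = c_k,
  c_k = sigma^2 * sum_{j=k..q} theta_j psi_{j-k}   (c_k = 0 for k > q),
using gamma(-m) = gamma(m).
Pure AR (q = 0): c_0 = sigma^2 = 1, c_k = 0 for k >= 1.
Equations for k = 0, 1, 2 (AR order 2, c_2 = 0):
  (E0) gamma(0) = phi_1 gamma(1) + phi_2 gamma(2) + c_0
  (E1) gamma(1) = phi_1 gamma(0) + phi_2 gamma(1) + c_1
  (E2) gamma(2) = phi_1 gamma(1) + phi_2 gamma(0)
From (E1): gamma(1) = A gamma(0) + B with
  A = phi_1 / (1 - phi_2) = -0.439 / 1.411 = -0.311127,   B = c_1 / (1 - phi_2) = 0 / 1.411 = 0.
Insert (E2) into (E0): gamma(0) (1 - phi_2^2) = phi_1 (1 + phi_2) gamma(1) + c_0.
  phi_1 (1 + phi_2) = (-0.439)(0.589) = -0.258571,   1 - phi_2^2 = 0.831079.
Replace gamma(1) by A gamma(0) + B and collect gamma(0):
  gamma(0) [0.831079 - (-0.258571)(-0.311127)] = c_0 = 1
  gamma(0) * 0.750631 = 1
  gamma(0) = 1 / 0.750631 = 1.332213.
  gamma(1) = A gamma(0) = (-0.311127)(1.332213) = -0.414487.
Therefore gamma(1) = -0.4145 (to 4 decimal places).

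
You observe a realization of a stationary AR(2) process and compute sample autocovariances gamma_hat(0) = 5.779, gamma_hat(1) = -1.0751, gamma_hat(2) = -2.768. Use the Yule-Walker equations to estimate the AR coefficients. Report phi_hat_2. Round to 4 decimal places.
\hat\phi_{2} = -0.5320

The Yule-Walker equations for an AR(p) process read, in matrix form,
  Gamma_p phi = r_p,   with   (Gamma_p)_{ij} = gamma(|i - j|),
                       (r_p)_i = gamma(i),   i,j = 1..p.
Substitute the sample gammas (Toeplitz matrix and right-hand side of size 2):
  Gamma_p = [[5.779, -1.0751], [-1.0751, 5.779]]
  r_p     = [-1.0751, -2.768]
Written out:
  5.779 phi_1 - 1.0751 phi_2 = -1.0751
  -1.0751 phi_1 + 5.779 phi_2 = -2.768
Solve by Cramer's rule:
  det = gamma(0)^2 - gamma(1)^2 = (5.779)^2 - (-1.0751)^2 = 33.396841 - 1.15584001 = 32.24100099
  phi_hat_1 = [gamma(1) gamma(0) - gamma(1) gamma(2)] / det = [(-1.0751)(5.779) - (-1.0751)(-2.768)] / 32.24100099 = -9.1888797 / 32.24100099 = -0.285
  phi_hat_2 = [gamma(0) gamma(2) - gamma(1)^2] / det = [(5.779)(-2.768) - (-1.0751)^2] / 32.24100099 = -17.15211201 / 32.24100099 = -0.532
So phi_hat = [-0.2850, -0.5320].
Therefore phi_hat_2 = -0.5320.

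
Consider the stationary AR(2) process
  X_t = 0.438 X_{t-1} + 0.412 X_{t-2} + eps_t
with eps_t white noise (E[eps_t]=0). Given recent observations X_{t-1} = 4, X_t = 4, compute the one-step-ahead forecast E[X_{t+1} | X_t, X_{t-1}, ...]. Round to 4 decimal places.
E[X_{t+1} \mid \mathcal F_t] = 3.4000

For an AR(p) model X_t = c + sum_i phi_i X_{t-i} + eps_t, the
one-step-ahead conditional mean is
  E[X_{t+1} | X_t, ...] = c + sum_i phi_i X_{t+1-i}.
Substitute known values:
  E[X_{t+1} | ...] = (0.438) * (4) + (0.412) * (4)
                   = 3.4000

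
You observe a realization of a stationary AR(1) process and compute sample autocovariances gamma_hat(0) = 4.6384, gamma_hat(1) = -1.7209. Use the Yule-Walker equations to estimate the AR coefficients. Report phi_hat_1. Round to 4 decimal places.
\hat\phi_{1} = -0.3710

The Yule-Walker equations for an AR(p) process read, in matrix form,
  Gamma_p phi = r_p,   with   (Gamma_p)_{ij} = gamma(|i - j|),
                       (r_p)_i = gamma(i),   i,j = 1..p.
Substitute the sample gammas (Toeplitz matrix and right-hand side of size 1):
  Gamma_p = [[4.6384]]
  r_p     = [-1.7209]
With p = 1 this is the single equation gamma(0) phi_1 = gamma(1):
  phi_hat_1 = gamma(1) / gamma(0) = -1.7209 / 4.6384 = -0.3710.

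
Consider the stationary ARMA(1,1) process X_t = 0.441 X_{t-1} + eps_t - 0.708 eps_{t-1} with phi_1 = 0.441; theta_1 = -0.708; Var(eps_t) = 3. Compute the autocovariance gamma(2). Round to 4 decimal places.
\gamma(2) = -0.3016

Multiply the model equation by X_{t-k} and take expectations. With theta_0 = psi_0 = 1 and psi_j the MA(infinity) weights, this gives
  gamma(k) - sum_i phi_i gamma(k-i) = c_k,
  c_k = sigma^2 * sum_{j=k..q} theta_j psi_{j-k}   (c_k = 0 for k > q),
using gamma(-m) = gamma(m).
psi-weights needed (psi_j = theta_j + sum_i phi_i psi_{j-i}):
  psi_1 = theta_1 + phi_1 = -0.708 + (0.441) = -0.267
Right-hand sides:
  c_0 = sigma^2 (1 + theta_1 psi_1) = 3 * (1 + (-0.708)(-0.267)) = 3 * 1.189036 = 3.567108
  c_1 = sigma^2 theta_1 = 3 * (-0.708) = -2.124
  c_2 = 0
Equations for k = 0 and k = 1 (AR order 1):
  gamma(0) = phi_1 gamma(1) + c_0
  gamma(1) = phi_1 gamma(0) + c_1
Substituting the second into the first: gamma(0) (1 - phi_1^2) = c_0 + phi_1 c_1, so
  gamma(0) = (c_0 + phi_1 c_1) / (1 - phi_1^2) = (3.567108 + (0.441)(-2.124)) / (1 - (0.441)^2) = 2.630424 / 0.805519 = 3.265502.
  gamma(1) = phi_1 gamma(0) + c_1 = (0.441)(3.265502) + (-2.124) = -0.683914.
For k = 2 (> q): gamma(2) = phi_1 gamma(1) = (0.441)(-0.683914) = -0.301606.
Therefore gamma(2) = -0.3016 (to 4 decimal places).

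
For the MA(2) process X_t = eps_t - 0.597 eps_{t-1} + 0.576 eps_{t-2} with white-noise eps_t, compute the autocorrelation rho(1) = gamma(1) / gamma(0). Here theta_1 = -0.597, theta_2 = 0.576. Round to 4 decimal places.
\rho(1) = -0.5573

For an MA(q) process with theta_0 = 1, the autocovariance is
  gamma(k) = sigma^2 * sum_{i=0..q-k} theta_i * theta_{i+k},
and rho(k) = gamma(k) / gamma(0). Sigma^2 cancels.
  numerator   = (1)*(-0.597) + (-0.597)*(0.576) = -0.940872.
  denominator = (1)^2 + (-0.597)^2 + (0.576)^2 = 1.688185.
  rho(1) = -0.940872 / 1.688185 = -0.5573.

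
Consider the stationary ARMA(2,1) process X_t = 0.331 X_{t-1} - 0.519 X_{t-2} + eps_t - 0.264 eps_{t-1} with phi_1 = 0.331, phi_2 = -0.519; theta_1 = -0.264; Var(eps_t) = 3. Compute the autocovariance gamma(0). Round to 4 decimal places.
\gamma(0) = 4.1152

Multiply the model equation by X_{t-k} and take expectations. With theta_0 = psi_0 = 1 and psi_j the MA(infinity) weights, this gives
  gamma(k) - sum_i phi_i gamma(k-i) = c_k,
  c_k = sigma^2 * sum_{j=k..q} theta_j psi_{j-k}   (c_k = 0 for k > q),
using gamma(-m) = gamma(m).
psi-weights needed (psi_j = theta_j + sum_i phi_i psi_{j-i}):
  psi_1 = theta_1 + phi_1 = -0.264 + (0.331) = 0.067
Right-hand sides:
  c_0 = sigma^2 (1 + theta_1 psi_1) = 3 * (1 + (-0.264)(0.067)) = 3 * 0.982312 = 2.946936
  c_1 = sigma^2 theta_1 = 3 * (-0.264) = -0.792
  c_2 = 0
Equations for k = 0, 1, 2 (AR order 2, c_2 = 0):
  (E0) gamma(0) = phi_1 gamma(1) + phi_2 gamma(2) + c_0
  (E1) gamma(1) = phi_1 gamma(0) + phi_2 gamma(1) + c_1
  (E2) gamma(2) = phi_1 gamma(1) + phi_2 gamma(0)
From (E1): gamma(1) = A gamma(0) + B with
  A = phi_1 / (1 - phi_2) = 0.331 / 1.519 = 0.217907,   B = c_1 / (1 - phi_2) = -0.792 / 1.519 = -0.521396.
Insert (E2) into (E0): gamma(0) (1 - phi_2^2) = phi_1 (1 + phi_2) gamma(1) + c_0.
  phi_1 (1 + phi_2) = (0.331)(0.481) = 0.159211,   1 - phi_2^2 = 0.730639.
Replace gamma(1) by A gamma(0) + B and collect gamma(0):
  gamma(0) [0.730639 - (0.159211)(0.217907)] = (0.159211)(-0.521396) + 2.946936
  gamma(0) * 0.695946 = 2.863924
  gamma(0) = 2.863924 / 0.695946 = 4.115153.
Therefore gamma(0) = 4.1152 (to 4 decimal places).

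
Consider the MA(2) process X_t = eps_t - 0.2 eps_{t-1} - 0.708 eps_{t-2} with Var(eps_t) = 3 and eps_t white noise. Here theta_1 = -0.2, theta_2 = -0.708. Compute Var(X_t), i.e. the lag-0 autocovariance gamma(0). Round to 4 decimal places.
\gamma(0) = 4.6238

For an MA(q) process X_t = eps_t + sum_i theta_i eps_{t-i} with
Var(eps_t) = sigma^2, the variance is
  gamma(0) = sigma^2 * (1 + sum_i theta_i^2).
  sum_i theta_i^2 = (-0.2)^2 + (-0.708)^2 = 0.04 + 0.501264 = 0.541264.
  gamma(0) = 3 * (1 + 0.541264) = 3 * 1.541264 = 4.623792, which rounds to 4.6238.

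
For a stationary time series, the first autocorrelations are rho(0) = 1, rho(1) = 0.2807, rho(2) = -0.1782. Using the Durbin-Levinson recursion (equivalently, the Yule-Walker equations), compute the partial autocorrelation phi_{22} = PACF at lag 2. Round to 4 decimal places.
\phi_{22} = -0.2790

The PACF at lag k is phi_{kk}, the last component of the solution
to the Yule-Walker system G_k phi = r_k where
  (G_k)_{ij} = rho(|i - j|), (r_k)_i = rho(i), i,j = 1..k.
Equivalently, Durbin-Levinson gives phi_{kk} iteratively:
  phi_{11} = rho(1)
  phi_{kk} = [rho(k) - sum_{j=1..k-1} phi_{k-1,j} rho(k-j)]
            / [1 - sum_{j=1..k-1} phi_{k-1,j} rho(j)],
  phi_{k,j} = phi_{k-1,j} - phi_{kk} phi_{k-1,k-j},  j = 1..k-1.
Step k = 1:
  phi_11 = rho(1) = 0.2807.
Step k = 2:
  phi_22 = [rho(2) - phi_11 rho(1)] / [1 - phi_11 rho(1)] = [-0.1782 - (0.2807)(0.2807)] / [1 - (0.2807)(0.2807)]
         = -0.25699249 / 0.92120751 = -0.279.
Therefore phi_{22} = -0.2790.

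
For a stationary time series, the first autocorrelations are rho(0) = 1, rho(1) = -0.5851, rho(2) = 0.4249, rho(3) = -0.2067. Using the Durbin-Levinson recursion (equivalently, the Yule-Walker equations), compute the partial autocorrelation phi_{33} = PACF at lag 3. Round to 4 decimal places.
\phi_{33} = 0.1300

The PACF at lag k is phi_{kk}, the last component of the solution
to the Yule-Walker system G_k phi = r_k where
  (G_k)_{ij} = rho(|i - j|), (r_k)_i = rho(i), i,j = 1..k.
Equivalently, Durbin-Levinson gives phi_{kk} iteratively:
  phi_{11} = rho(1)
  phi_{kk} = [rho(k) - sum_{j=1..k-1} phi_{k-1,j} rho(k-j)]
            / [1 - sum_{j=1..k-1} phi_{k-1,j} rho(j)],
  phi_{k,j} = phi_{k-1,j} - phi_{kk} phi_{k-1,k-j},  j = 1..k-1.
Step k = 1:
  phi_11 = rho(1) = -0.5851.
Step k = 2:
  phi_22 = [rho(2) - phi_11 rho(1)] / [1 - phi_11 rho(1)] = [0.4249 - (-0.5851)(-0.5851)] / [1 - (-0.5851)(-0.5851)]
         = 0.08255799 / 0.65765799 = 0.125533.
  Update: phi_21 = phi_11 - phi_22 phi_11 = -0.5851 - (0.125533)(-0.5851) = -0.51165.
Step k = 3:
  phi_33 = [rho(3) - phi_21 rho(2) - phi_22 rho(1)] / [1 - phi_21 rho(1) - phi_22 rho(2)]
    numerator   = -0.2067 - (-0.51165)(0.4249) - (0.125533)(-0.5851) = 0.08414982
    denominator = 1 - (-0.51165)(-0.5851) - (0.125533)(0.4249) = 0.64729421
  phi_33 = 0.08414982 / 0.64729421 = 0.13.
Therefore phi_{33} = 0.1300.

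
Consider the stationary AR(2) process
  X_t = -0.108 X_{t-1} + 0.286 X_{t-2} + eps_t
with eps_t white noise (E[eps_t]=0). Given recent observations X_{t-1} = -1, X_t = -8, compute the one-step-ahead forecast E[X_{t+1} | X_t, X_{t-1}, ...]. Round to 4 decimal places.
E[X_{t+1} \mid \mathcal F_t] = 0.5780

For an AR(p) model X_t = c + sum_i phi_i X_{t-i} + eps_t, the
one-step-ahead conditional mean is
  E[X_{t+1} | X_t, ...] = c + sum_i phi_i X_{t+1-i}.
Substitute known values:
  E[X_{t+1} | ...] = (-0.108) * (-8) + (0.286) * (-1)
                   = 0.5780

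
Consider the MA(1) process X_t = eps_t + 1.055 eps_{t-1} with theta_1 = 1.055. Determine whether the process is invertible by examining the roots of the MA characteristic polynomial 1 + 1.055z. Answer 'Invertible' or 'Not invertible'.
\text{Not invertible}

The MA(q) characteristic polynomial is P(z) = 1 + 1.055z.
Invertibility requires all roots to lie outside the unit circle, i.e. |z| > 1 for every root.
This is linear in z: 1 + (1.055) z = 0  =>  z = -1/(1.055) = -0.947867,  |z| = 0.947867.
Moduli of all roots: 0.9479.
All moduli strictly greater than 1? No.
Verdict: Not invertible.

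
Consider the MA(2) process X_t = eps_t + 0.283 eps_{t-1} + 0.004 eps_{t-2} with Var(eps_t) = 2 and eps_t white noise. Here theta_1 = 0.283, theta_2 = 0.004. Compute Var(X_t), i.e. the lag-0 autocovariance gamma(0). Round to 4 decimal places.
\gamma(0) = 2.1602

For an MA(q) process X_t = eps_t + sum_i theta_i eps_{t-i} with
Var(eps_t) = sigma^2, the variance is
  gamma(0) = sigma^2 * (1 + sum_i theta_i^2).
  sum_i theta_i^2 = (0.283)^2 + (0.004)^2 = 0.080089 + 0.000016 = 0.080105.
  gamma(0) = 2 * (1 + 0.080105) = 2 * 1.080105 = 2.16021, which rounds to 2.1602.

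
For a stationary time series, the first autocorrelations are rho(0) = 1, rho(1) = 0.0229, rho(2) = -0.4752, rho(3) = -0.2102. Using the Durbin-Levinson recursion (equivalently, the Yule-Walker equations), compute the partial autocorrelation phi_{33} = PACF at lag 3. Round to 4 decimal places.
\phi_{33} = -0.2370

The PACF at lag k is phi_{kk}, the last component of the solution
to the Yule-Walker system G_k phi = r_k where
  (G_k)_{ij} = rho(|i - j|), (r_k)_i = rho(i), i,j = 1..k.
Equivalently, Durbin-Levinson gives phi_{kk} iteratively:
  phi_{11} = rho(1)
  phi_{kk} = [rho(k) - sum_{j=1..k-1} phi_{k-1,j} rho(k-j)]
            / [1 - sum_{j=1..k-1} phi_{k-1,j} rho(j)],
  phi_{k,j} = phi_{k-1,j} - phi_{kk} phi_{k-1,k-j},  j = 1..k-1.
Step k = 1:
  phi_11 = rho(1) = 0.0229.
Step k = 2:
  phi_22 = [rho(2) - phi_11 rho(1)] / [1 - phi_11 rho(1)] = [-0.4752 - (0.0229)(0.0229)] / [1 - (0.0229)(0.0229)]
         = -0.47572441 / 0.99947559 = -0.475974.
  Update: phi_21 = phi_11 - phi_22 phi_11 = 0.0229 - (-0.475974)(0.0229) = 0.0338.
Step k = 3:
  phi_33 = [rho(3) - phi_21 rho(2) - phi_22 rho(1)] / [1 - phi_21 rho(1) - phi_22 rho(2)]
    numerator   = -0.2102 - (0.0338)(-0.4752) - (-0.475974)(0.0229) = -0.18323853
    denominator = 1 - (0.0338)(0.0229) - (-0.475974)(-0.4752) = 0.77304313
  phi_33 = -0.18323853 / 0.77304313 = -0.237.
Therefore phi_{33} = -0.2370.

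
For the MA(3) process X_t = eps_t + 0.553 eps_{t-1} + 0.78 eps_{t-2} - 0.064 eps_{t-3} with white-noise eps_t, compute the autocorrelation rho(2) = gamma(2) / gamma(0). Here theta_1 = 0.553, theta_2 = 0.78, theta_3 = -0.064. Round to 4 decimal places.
\rho(2) = 0.3882

For an MA(q) process with theta_0 = 1, the autocovariance is
  gamma(k) = sigma^2 * sum_{i=0..q-k} theta_i * theta_{i+k},
and rho(k) = gamma(k) / gamma(0). Sigma^2 cancels.
  numerator   = (1)*(0.78) + (0.553)*(-0.064) = 0.744608.
  denominator = (1)^2 + (0.553)^2 + (0.78)^2 + (-0.064)^2 = 1.918305.
  rho(2) = 0.744608 / 1.918305 = 0.3882.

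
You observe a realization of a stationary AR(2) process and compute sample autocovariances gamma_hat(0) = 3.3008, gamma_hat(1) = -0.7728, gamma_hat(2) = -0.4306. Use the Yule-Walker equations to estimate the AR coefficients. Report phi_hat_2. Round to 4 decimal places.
\hat\phi_{2} = -0.1960

The Yule-Walker equations for an AR(p) process read, in matrix form,
  Gamma_p phi = r_p,   with   (Gamma_p)_{ij} = gamma(|i - j|),
                       (r_p)_i = gamma(i),   i,j = 1..p.
Substitute the sample gammas (Toeplitz matrix and right-hand side of size 2):
  Gamma_p = [[3.3008, -0.7728], [-0.7728, 3.3008]]
  r_p     = [-0.7728, -0.4306]
Written out:
  3.3008 phi_1 - 0.7728 phi_2 = -0.7728
  -0.7728 phi_1 + 3.3008 phi_2 = -0.4306
Solve by Cramer's rule:
  det = gamma(0)^2 - gamma(1)^2 = (3.3008)^2 - (-0.7728)^2 = 10.89528064 - 0.59721984 = 10.2980608
  phi_hat_1 = [gamma(1) gamma(0) - gamma(1) gamma(2)] / det = [(-0.7728)(3.3008) - (-0.7728)(-0.4306)] / 10.2980608 = -2.88362592 / 10.2980608 = -0.28
  phi_hat_2 = [gamma(0) gamma(2) - gamma(1)^2] / det = [(3.3008)(-0.4306) - (-0.7728)^2] / 10.2980608 = -2.01854432 / 10.2980608 = -0.196
So phi_hat = [-0.2800, -0.1960].
Therefore phi_hat_2 = -0.1960.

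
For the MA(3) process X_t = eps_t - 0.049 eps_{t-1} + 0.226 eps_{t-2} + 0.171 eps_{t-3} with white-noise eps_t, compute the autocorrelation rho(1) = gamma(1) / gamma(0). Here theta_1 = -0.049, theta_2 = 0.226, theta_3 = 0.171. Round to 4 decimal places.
\rho(1) = -0.0198

For an MA(q) process with theta_0 = 1, the autocovariance is
  gamma(k) = sigma^2 * sum_{i=0..q-k} theta_i * theta_{i+k},
and rho(k) = gamma(k) / gamma(0). Sigma^2 cancels.
  numerator   = (1)*(-0.049) + (-0.049)*(0.226) + (0.226)*(0.171) = -0.021428.
  denominator = (1)^2 + (-0.049)^2 + (0.226)^2 + (0.171)^2 = 1.082718.
  rho(1) = -0.021428 / 1.082718 = -0.0198.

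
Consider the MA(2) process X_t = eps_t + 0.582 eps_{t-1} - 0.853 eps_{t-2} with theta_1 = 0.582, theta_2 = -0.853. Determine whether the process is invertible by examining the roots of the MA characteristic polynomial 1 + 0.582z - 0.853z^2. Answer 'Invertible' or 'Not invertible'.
\text{Not invertible}

The MA(q) characteristic polynomial is P(z) = 1 + 0.582z - 0.853z^2.
Invertibility requires all roots to lie outside the unit circle, i.e. |z| > 1 for every root.
Set 1 + (0.582) z + (-0.853) z^2 = 0, i.e. a z^2 + b z + c = 0 with a = -0.853, b = 0.582, c = 1.
Discriminant D = b^2 - 4ac = (0.582)^2 - 4*(-0.853)*1 = 0.338724 - (-3.412) = 3.750724.
D >= 0, so the roots are real: z = (-b +/- sqrt(D)) / (2a) = (-0.582 +/- 1.936679) / (-1.706).
  z_1 = (-0.582 + 1.936679) / (-1.706) = -0.7941,   |z_1| = 0.7941.
  z_2 = (-0.582 - 1.936679) / (-1.706) = 1.4764,   |z_2| = 1.4764.
Moduli of all roots: 0.7941, 1.4764.
All moduli strictly greater than 1? No.
Verdict: Not invertible.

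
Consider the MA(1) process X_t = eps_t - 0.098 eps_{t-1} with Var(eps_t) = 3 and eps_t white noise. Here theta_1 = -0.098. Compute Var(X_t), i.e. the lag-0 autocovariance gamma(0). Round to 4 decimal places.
\gamma(0) = 3.0288

For an MA(q) process X_t = eps_t + sum_i theta_i eps_{t-i} with
Var(eps_t) = sigma^2, the variance is
  gamma(0) = sigma^2 * (1 + sum_i theta_i^2).
  sum_i theta_i^2 = (-0.098)^2 = 0.009604.
  gamma(0) = 3 * (1 + 0.009604) = 3 * 1.009604 = 3.028812, which rounds to 3.0288.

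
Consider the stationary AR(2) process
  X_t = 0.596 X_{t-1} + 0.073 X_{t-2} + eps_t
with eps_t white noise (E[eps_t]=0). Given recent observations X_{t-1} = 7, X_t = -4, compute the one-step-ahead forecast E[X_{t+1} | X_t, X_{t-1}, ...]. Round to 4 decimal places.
E[X_{t+1} \mid \mathcal F_t] = -1.8730

For an AR(p) model X_t = c + sum_i phi_i X_{t-i} + eps_t, the
one-step-ahead conditional mean is
  E[X_{t+1} | X_t, ...] = c + sum_i phi_i X_{t+1-i}.
Substitute known values:
  E[X_{t+1} | ...] = (0.596) * (-4) + (0.073) * (7)
                   = -1.8730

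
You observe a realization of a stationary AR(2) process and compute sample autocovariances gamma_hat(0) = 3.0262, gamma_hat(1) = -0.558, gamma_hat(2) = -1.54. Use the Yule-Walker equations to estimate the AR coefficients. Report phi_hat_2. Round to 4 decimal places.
\hat\phi_{2} = -0.5620

The Yule-Walker equations for an AR(p) process read, in matrix form,
  Gamma_p phi = r_p,   with   (Gamma_p)_{ij} = gamma(|i - j|),
                       (r_p)_i = gamma(i),   i,j = 1..p.
Substitute the sample gammas (Toeplitz matrix and right-hand side of size 2):
  Gamma_p = [[3.0262, -0.558], [-0.558, 3.0262]]
  r_p     = [-0.558, -1.54]
Written out:
  3.0262 phi_1 - 0.558 phi_2 = -0.558
  -0.558 phi_1 + 3.0262 phi_2 = -1.54
Solve by Cramer's rule:
  det = gamma(0)^2 - gamma(1)^2 = (3.0262)^2 - (-0.558)^2 = 9.15788644 - 0.311364 = 8.84652244
  phi_hat_1 = [gamma(1) gamma(0) - gamma(1) gamma(2)] / det = [(-0.558)(3.0262) - (-0.558)(-1.54)] / 8.84652244 = -2.5479396 / 8.84652244 = -0.288
  phi_hat_2 = [gamma(0) gamma(2) - gamma(1)^2] / det = [(3.0262)(-1.54) - (-0.558)^2] / 8.84652244 = -4.971712 / 8.84652244 = -0.562
So phi_hat = [-0.2880, -0.5620].
Therefore phi_hat_2 = -0.5620.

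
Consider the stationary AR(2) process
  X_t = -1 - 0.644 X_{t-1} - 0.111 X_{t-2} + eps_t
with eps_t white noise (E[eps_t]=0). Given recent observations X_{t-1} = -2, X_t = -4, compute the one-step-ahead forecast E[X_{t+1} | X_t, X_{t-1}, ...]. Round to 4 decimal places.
E[X_{t+1} \mid \mathcal F_t] = 1.7980

For an AR(p) model X_t = c + sum_i phi_i X_{t-i} + eps_t, the
one-step-ahead conditional mean is
  E[X_{t+1} | X_t, ...] = c + sum_i phi_i X_{t+1-i}.
Substitute known values:
  E[X_{t+1} | ...] = -1 + (-0.644) * (-4) + (-0.111) * (-2)
                   = 1.7980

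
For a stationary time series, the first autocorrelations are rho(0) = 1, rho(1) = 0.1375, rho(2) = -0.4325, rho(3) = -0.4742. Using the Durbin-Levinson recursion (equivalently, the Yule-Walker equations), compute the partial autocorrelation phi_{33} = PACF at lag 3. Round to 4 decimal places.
\phi_{33} = -0.4191

The PACF at lag k is phi_{kk}, the last component of the solution
to the Yule-Walker system G_k phi = r_k where
  (G_k)_{ij} = rho(|i - j|), (r_k)_i = rho(i), i,j = 1..k.
Equivalently, Durbin-Levinson gives phi_{kk} iteratively:
  phi_{11} = rho(1)
  phi_{kk} = [rho(k) - sum_{j=1..k-1} phi_{k-1,j} rho(k-j)]
            / [1 - sum_{j=1..k-1} phi_{k-1,j} rho(j)],
  phi_{k,j} = phi_{k-1,j} - phi_{kk} phi_{k-1,k-j},  j = 1..k-1.
Step k = 1:
  phi_11 = rho(1) = 0.1375.
Step k = 2:
  phi_22 = [rho(2) - phi_11 rho(1)] / [1 - phi_11 rho(1)] = [-0.4325 - (0.1375)(0.1375)] / [1 - (0.1375)(0.1375)]
         = -0.45140625 / 0.98109375 = -0.460105.
  Update: phi_21 = phi_11 - phi_22 phi_11 = 0.1375 - (-0.460105)(0.1375) = 0.200764.
Step k = 3:
  phi_33 = [rho(3) - phi_21 rho(2) - phi_22 rho(1)] / [1 - phi_21 rho(1) - phi_22 rho(2)]
    numerator   = -0.4742 - (0.200764)(-0.4325) - (-0.460105)(0.1375) = -0.32410492
    denominator = 1 - (0.200764)(0.1375) - (-0.460105)(-0.4325) = 0.77339943
  phi_33 = -0.32410492 / 0.77339943 = -0.4191.
Therefore phi_{33} = -0.4191.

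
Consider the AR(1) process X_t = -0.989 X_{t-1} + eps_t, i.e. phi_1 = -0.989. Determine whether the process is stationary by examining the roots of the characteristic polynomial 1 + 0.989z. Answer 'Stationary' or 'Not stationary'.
\text{Stationary}

The AR(p) characteristic polynomial is P(z) = 1 + 0.989z.
Stationarity requires all roots to lie outside the unit circle, i.e. |z| > 1 for every root.
This is linear in z: 1 + (0.989) z = 0  =>  z = -1/(0.989) = -1.011122,  |z| = 1.011122.
Moduli of all roots: 1.0111.
All moduli strictly greater than 1? Yes.
Verdict: Stationary.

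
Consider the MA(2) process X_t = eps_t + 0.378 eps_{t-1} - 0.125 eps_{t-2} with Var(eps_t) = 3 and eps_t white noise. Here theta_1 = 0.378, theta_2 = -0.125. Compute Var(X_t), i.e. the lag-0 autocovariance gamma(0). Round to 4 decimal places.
\gamma(0) = 3.4755

For an MA(q) process X_t = eps_t + sum_i theta_i eps_{t-i} with
Var(eps_t) = sigma^2, the variance is
  gamma(0) = sigma^2 * (1 + sum_i theta_i^2).
  sum_i theta_i^2 = (0.378)^2 + (-0.125)^2 = 0.142884 + 0.015625 = 0.158509.
  gamma(0) = 3 * (1 + 0.158509) = 3 * 1.158509 = 3.475527, which rounds to 3.4755.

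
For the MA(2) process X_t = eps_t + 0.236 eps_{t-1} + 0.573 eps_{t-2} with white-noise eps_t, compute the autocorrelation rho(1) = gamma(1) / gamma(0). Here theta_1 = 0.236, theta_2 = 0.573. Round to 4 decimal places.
\rho(1) = 0.2682

For an MA(q) process with theta_0 = 1, the autocovariance is
  gamma(k) = sigma^2 * sum_{i=0..q-k} theta_i * theta_{i+k},
and rho(k) = gamma(k) / gamma(0). Sigma^2 cancels.
  numerator   = (1)*(0.236) + (0.236)*(0.573) = 0.371228.
  denominator = (1)^2 + (0.236)^2 + (0.573)^2 = 1.384025.
  rho(1) = 0.371228 / 1.384025 = 0.2682.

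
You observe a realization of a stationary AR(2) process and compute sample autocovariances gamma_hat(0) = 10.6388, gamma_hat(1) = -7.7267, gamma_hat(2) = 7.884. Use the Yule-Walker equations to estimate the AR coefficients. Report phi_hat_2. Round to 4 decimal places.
\hat\phi_{2} = 0.4520

The Yule-Walker equations for an AR(p) process read, in matrix form,
  Gamma_p phi = r_p,   with   (Gamma_p)_{ij} = gamma(|i - j|),
                       (r_p)_i = gamma(i),   i,j = 1..p.
Substitute the sample gammas (Toeplitz matrix and right-hand side of size 2):
  Gamma_p = [[10.6388, -7.7267], [-7.7267, 10.6388]]
  r_p     = [-7.7267, 7.884]
Written out:
  10.6388 phi_1 - 7.7267 phi_2 = -7.7267
  -7.7267 phi_1 + 10.6388 phi_2 = 7.884
Solve by Cramer's rule:
  det = gamma(0)^2 - gamma(1)^2 = (10.6388)^2 - (-7.7267)^2 = 113.18406544 - 59.70189289 = 53.48217255
  phi_hat_1 = [gamma(1) gamma(0) - gamma(1) gamma(2)] / det = [(-7.7267)(10.6388) - (-7.7267)(7.884)] / 53.48217255 = -21.28551316 / 53.48217255 = -0.398
  phi_hat_2 = [gamma(0) gamma(2) - gamma(1)^2] / det = [(10.6388)(7.884) - (-7.7267)^2] / 53.48217255 = 24.17440631 / 53.48217255 = 0.452
So phi_hat = [-0.3980, 0.4520].
Therefore phi_hat_2 = 0.4520.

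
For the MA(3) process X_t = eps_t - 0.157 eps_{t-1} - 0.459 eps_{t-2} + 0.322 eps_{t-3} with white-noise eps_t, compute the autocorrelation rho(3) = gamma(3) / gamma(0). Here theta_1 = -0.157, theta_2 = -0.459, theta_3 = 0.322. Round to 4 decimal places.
\rho(3) = 0.2405

For an MA(q) process with theta_0 = 1, the autocovariance is
  gamma(k) = sigma^2 * sum_{i=0..q-k} theta_i * theta_{i+k},
and rho(k) = gamma(k) / gamma(0). Sigma^2 cancels.
  numerator   = (1)*(0.322) = 0.322.
  denominator = (1)^2 + (-0.157)^2 + (-0.459)^2 + (0.322)^2 = 1.339014.
  rho(3) = 0.322 / 1.339014 = 0.2405.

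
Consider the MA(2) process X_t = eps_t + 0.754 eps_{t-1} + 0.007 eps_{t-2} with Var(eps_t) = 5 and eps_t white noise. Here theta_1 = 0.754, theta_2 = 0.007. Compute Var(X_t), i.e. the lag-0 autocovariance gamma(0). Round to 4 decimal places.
\gamma(0) = 7.8428

For an MA(q) process X_t = eps_t + sum_i theta_i eps_{t-i} with
Var(eps_t) = sigma^2, the variance is
  gamma(0) = sigma^2 * (1 + sum_i theta_i^2).
  sum_i theta_i^2 = (0.754)^2 + (0.007)^2 = 0.568516 + 0.000049 = 0.568565.
  gamma(0) = 5 * (1 + 0.568565) = 5 * 1.568565 = 7.842825, which rounds to 7.8428.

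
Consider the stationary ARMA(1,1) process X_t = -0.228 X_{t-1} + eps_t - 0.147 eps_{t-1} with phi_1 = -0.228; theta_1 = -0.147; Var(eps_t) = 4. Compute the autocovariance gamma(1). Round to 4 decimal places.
\gamma(1) = -1.6353

Multiply the model equation by X_{t-k} and take expectations. With theta_0 = psi_0 = 1 and psi_j the MA(infinity) weights, this gives
  gamma(k) - sum_i phi_i gamma(k-i) = c_k,
  c_k = sigma^2 * sum_{j=k..q} theta_j psi_{j-k}   (c_k = 0 for k > q),
using gamma(-m) = gamma(m).
psi-weights needed (psi_j = theta_j + sum_i phi_i psi_{j-i}):
  psi_1 = theta_1 + phi_1 = -0.147 + (-0.228) = -0.375
Right-hand sides:
  c_0 = sigma^2 (1 + theta_1 psi_1) = 4 * (1 + (-0.147)(-0.375)) = 4 * 1.055125 = 4.2205
  c_1 = sigma^2 theta_1 = 4 * (-0.147) = -0.588
  c_2 = 0
Equations for k = 0 and k = 1 (AR order 1):
  gamma(0) = phi_1 gamma(1) + c_0
  gamma(1) = phi_1 gamma(0) + c_1
Substituting the second into the first: gamma(0) (1 - phi_1^2) = c_0 + phi_1 c_1, so
  gamma(0) = (c_0 + phi_1 c_1) / (1 - phi_1^2) = (4.2205 + (-0.228)(-0.588)) / (1 - (-0.228)^2) = 4.354564 / 0.948016 = 4.593344.
  gamma(1) = phi_1 gamma(0) + c_1 = (-0.228)(4.593344) + (-0.588) = -1.635283.
Therefore gamma(1) = -1.6353 (to 4 decimal places).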